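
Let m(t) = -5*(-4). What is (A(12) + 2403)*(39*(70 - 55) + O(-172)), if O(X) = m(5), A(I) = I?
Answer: 1461075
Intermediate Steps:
m(t) = 20
O(X) = 20
(A(12) + 2403)*(39*(70 - 55) + O(-172)) = (12 + 2403)*(39*(70 - 55) + 20) = 2415*(39*15 + 20) = 2415*(585 + 20) = 2415*605 = 1461075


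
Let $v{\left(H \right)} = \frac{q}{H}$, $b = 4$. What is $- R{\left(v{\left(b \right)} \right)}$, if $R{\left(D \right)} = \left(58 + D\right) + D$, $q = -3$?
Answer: $- \frac{113}{2} \approx -56.5$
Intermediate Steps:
$v{\left(H \right)} = - \frac{3}{H}$
$R{\left(D \right)} = 58 + 2 D$
$- R{\left(v{\left(b \right)} \right)} = - (58 + 2 \left(- \frac{3}{4}\right)) = - (58 - \frac{3}{2}) = \left(-1\right) \frac{113}{2} = - \frac{113}{2}$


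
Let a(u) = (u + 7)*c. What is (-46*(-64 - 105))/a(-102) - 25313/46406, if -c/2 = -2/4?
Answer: -363164979/4408570 ≈ -82.377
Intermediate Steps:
c = 1 (c = -(-4)/4 = -2*(-½) = 1)
a(u) = 7 + u (a(u) = (u + 7)*1 = (7 + u)*1 = 7 + u)
(-46*(-64 - 105))/a(-102) - 25313/46406 = (-46*(-64 - 105))/(7 - 102) - 25313/46406 = -46*(-169)/(-95) - 25313*1/46406 = 7774*(-1/95) - 25313/46406 = -7774/95 - 25313/46406 = -363164979/4408570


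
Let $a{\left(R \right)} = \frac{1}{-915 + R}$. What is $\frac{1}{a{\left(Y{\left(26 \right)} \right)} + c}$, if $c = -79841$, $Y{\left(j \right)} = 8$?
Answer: $- \frac{907}{72415788} \approx -1.2525 \cdot 10^{-5}$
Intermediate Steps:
$\frac{1}{a{\left(Y{\left(26 \right)} \right)} + c} = \frac{1}{\frac{1}{-915 + 8} - 79841} = \frac{1}{\frac{1}{-907} - 79841} = \frac{1}{- \frac{1}{907} - 79841} = \frac{1}{- \frac{72415788}{907}} = - \frac{907}{72415788}$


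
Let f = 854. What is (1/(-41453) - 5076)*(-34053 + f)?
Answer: 6985581827371/41453 ≈ 1.6852e+8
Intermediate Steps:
(1/(-41453) - 5076)*(-34053 + f) = (1/(-41453) - 5076)*(-34053 + 854) = (-1/41453 - 5076)*(-33199) = -210415429/41453*(-33199) = 6985581827371/41453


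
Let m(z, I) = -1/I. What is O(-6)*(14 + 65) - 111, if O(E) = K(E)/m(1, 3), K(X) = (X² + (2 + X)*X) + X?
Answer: -12909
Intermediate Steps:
K(X) = X + X² + X*(2 + X) (K(X) = (X² + X*(2 + X)) + X = X + X² + X*(2 + X))
O(E) = -3*E*(3 + 2*E) (O(E) = (E*(3 + 2*E))/((-1/3)) = (E*(3 + 2*E))/((-1*⅓)) = (E*(3 + 2*E))/(-⅓) = (E*(3 + 2*E))*(-3) = -3*E*(3 + 2*E))
O(-6)*(14 + 65) - 111 = (-3*(-6)*(3 + 2*(-6)))*(14 + 65) - 111 = -3*(-6)*(3 - 12)*79 - 111 = -3*(-6)*(-9)*79 - 111 = -162*79 - 111 = -12798 - 111 = -12909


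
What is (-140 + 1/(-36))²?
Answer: 25411681/1296 ≈ 19608.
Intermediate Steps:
(-140 + 1/(-36))² = (-140 - 1/36)² = (-5041/36)² = 25411681/1296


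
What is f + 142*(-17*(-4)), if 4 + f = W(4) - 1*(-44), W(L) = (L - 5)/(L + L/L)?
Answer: 48479/5 ≈ 9695.8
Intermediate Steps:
W(L) = (-5 + L)/(1 + L) (W(L) = (-5 + L)/(L + 1) = (-5 + L)/(1 + L))
f = 199/5 (f = -4 + ((-5 + 4)/(1 + 4) - 1*(-44)) = -4 + (-1/5 + 44) = -4 + ((⅕)*(-1) + 44) = -4 + (-⅕ + 44) = -4 + 219/5 = 199/5 ≈ 39.800)
f + 142*(-17*(-4)) = 199/5 + 142*(-17*(-4)) = 199/5 + 142*68 = 199/5 + 9656 = 48479/5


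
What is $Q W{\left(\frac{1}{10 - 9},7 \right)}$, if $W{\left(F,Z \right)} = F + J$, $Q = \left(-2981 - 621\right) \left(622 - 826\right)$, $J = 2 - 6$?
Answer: $-2204424$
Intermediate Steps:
$J = -4$
$Q = 734808$ ($Q = \left(-3602\right) \left(-204\right) = 734808$)
$W{\left(F,Z \right)} = -4 + F$ ($W{\left(F,Z \right)} = F - 4 = -4 + F$)
$Q W{\left(\frac{1}{10 - 9},7 \right)} = 734808 \left(-4 + \frac{1}{10 - 9}\right) = 734808 \left(-4 + 1^{-1}\right) = 734808 \left(-4 + 1\right) = 734808 \left(-3\right) = -2204424$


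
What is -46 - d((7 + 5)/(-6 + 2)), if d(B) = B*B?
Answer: -55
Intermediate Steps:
d(B) = B²
-46 - d((7 + 5)/(-6 + 2)) = -46 - ((7 + 5)/(-6 + 2))² = -46 - (12/(-4))² = -46 - (12*(-¼))² = -46 - 1*(-3)² = -46 - 1*9 = -46 - 9 = -55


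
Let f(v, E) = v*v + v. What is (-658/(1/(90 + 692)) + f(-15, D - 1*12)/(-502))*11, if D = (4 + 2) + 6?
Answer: -1420690271/251 ≈ -5.6601e+6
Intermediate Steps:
D = 12 (D = 6 + 6 = 12)
f(v, E) = v + v² (f(v, E) = v² + v = v + v²)
(-658/(1/(90 + 692)) + f(-15, D - 1*12)/(-502))*11 = (-658/(1/(90 + 692)) - 15*(1 - 15)/(-502))*11 = (-658/(1/782) - 15*(-14)*(-1/502))*11 = (-658/1/782 + 210*(-1/502))*11 = (-658*782 - 105/251)*11 = (-514556 - 105/251)*11 = -129153661/251*11 = -1420690271/251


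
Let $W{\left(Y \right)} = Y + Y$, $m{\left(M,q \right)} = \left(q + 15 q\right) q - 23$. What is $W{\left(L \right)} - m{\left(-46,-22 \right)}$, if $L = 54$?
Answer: $-7613$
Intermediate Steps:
$m{\left(M,q \right)} = -23 + 16 q^{2}$ ($m{\left(M,q \right)} = 16 q q - 23 = 16 q^{2} - 23 = -23 + 16 q^{2}$)
$W{\left(Y \right)} = 2 Y$
$W{\left(L \right)} - m{\left(-46,-22 \right)} = 2 \cdot 54 - \left(-23 + 16 \left(-22\right)^{2}\right) = 108 - \left(-23 + 16 \cdot 484\right) = 108 - \left(-23 + 7744\right) = 108 - 7721 = -7613$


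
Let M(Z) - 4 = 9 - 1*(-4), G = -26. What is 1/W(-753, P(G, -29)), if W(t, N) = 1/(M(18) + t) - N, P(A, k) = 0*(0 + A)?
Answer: -736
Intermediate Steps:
P(A, k) = 0 (P(A, k) = 0*A = 0)
M(Z) = 17 (M(Z) = 4 + (9 - 1*(-4)) = 4 + (9 + 4) = 4 + 13 = 17)
W(t, N) = 1/(17 + t) - N
1/W(-753, P(G, -29)) = 1/((1 - 17*0 - 1*0*(-753))/(17 - 753)) = 1/((1 + 0 + 0)/(-736)) = 1/(-1/736*1) = 1/(-1/736) = -736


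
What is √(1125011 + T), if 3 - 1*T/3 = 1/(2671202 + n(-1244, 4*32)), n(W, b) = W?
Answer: √891100306721213934/889986 ≈ 1060.7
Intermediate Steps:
T = 8009873/889986 (T = 9 - 3/(2671202 - 1244) = 9 - 3/2669958 = 9 - 3*1/2669958 = 9 - 1/889986 = 8009873/889986 ≈ 9.0000)
√(1125011 + T) = √(1125011 + 8009873/889986) = √(1001252049719/889986) = √891100306721213934/889986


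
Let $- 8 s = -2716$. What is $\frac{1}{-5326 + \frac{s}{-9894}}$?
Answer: $- \frac{204}{1086511} \approx -0.00018776$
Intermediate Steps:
$s = \frac{679}{2}$ ($s = \left(- \frac{1}{8}\right) \left(-2716\right) = \frac{679}{2} \approx 339.5$)
$\frac{1}{-5326 + \frac{s}{-9894}} = \frac{1}{-5326 + \frac{679}{2 \left(-9894\right)}} = \frac{1}{-5326 + \frac{679}{2} \left(- \frac{1}{9894}\right)} = \frac{1}{-5326 - \frac{7}{204}} = \frac{1}{- \frac{1086511}{204}} = - \frac{204}{1086511}$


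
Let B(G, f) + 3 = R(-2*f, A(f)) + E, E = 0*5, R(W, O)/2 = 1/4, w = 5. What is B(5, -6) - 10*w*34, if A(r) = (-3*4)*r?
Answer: -3405/2 ≈ -1702.5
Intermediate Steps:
A(r) = -12*r
R(W, O) = ½ (R(W, O) = 2/4 = 2*(¼) = ½)
E = 0
B(G, f) = -5/2 (B(G, f) = -3 + (½ + 0) = -3 + ½ = -5/2)
B(5, -6) - 10*w*34 = -5/2 - 10*5*34 = -5/2 - 50*34 = -5/2 - 1700 = -3405/2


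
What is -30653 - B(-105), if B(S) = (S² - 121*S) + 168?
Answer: -54551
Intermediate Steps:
B(S) = 168 + S² - 121*S
-30653 - B(-105) = -30653 - (168 + (-105)² - 121*(-105)) = -30653 - (168 + 11025 + 12705) = -30653 - 1*23898 = -30653 - 23898 = -54551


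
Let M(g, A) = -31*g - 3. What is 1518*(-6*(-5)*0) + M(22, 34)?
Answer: -685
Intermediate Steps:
M(g, A) = -3 - 31*g
1518*(-6*(-5)*0) + M(22, 34) = 1518*(-6*(-5)*0) + (-3 - 31*22) = 1518*(30*0) + (-3 - 682) = 1518*0 - 685 = 0 - 685 = -685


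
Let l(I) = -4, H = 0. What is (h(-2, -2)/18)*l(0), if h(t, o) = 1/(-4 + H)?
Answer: 1/18 ≈ 0.055556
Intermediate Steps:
h(t, o) = -¼ (h(t, o) = 1/(-4 + 0) = 1/(-4) = -¼)
(h(-2, -2)/18)*l(0) = -¼/18*(-4) = -¼*1/18*(-4) = -1/72*(-4) = 1/18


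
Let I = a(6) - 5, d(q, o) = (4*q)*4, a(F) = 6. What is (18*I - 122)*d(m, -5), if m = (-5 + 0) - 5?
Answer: 16640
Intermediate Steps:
m = -10 (m = -5 - 5 = -10)
d(q, o) = 16*q
I = 1 (I = 6 - 5 = 1)
(18*I - 122)*d(m, -5) = (18*1 - 122)*(16*(-10)) = (18 - 122)*(-160) = -104*(-160) = 16640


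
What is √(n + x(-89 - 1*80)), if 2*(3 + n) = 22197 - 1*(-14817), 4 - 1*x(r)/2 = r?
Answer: 5*√754 ≈ 137.30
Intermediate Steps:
x(r) = 8 - 2*r
n = 18504 (n = -3 + (22197 - 1*(-14817))/2 = -3 + (22197 + 14817)/2 = -3 + (½)*37014 = -3 + 18507 = 18504)
√(n + x(-89 - 1*80)) = √(18504 + (8 - 2*(-89 - 1*80))) = √(18504 + (8 - 2*(-89 - 80))) = √(18504 + (8 - 2*(-169))) = √(18504 + (8 + 338)) = √(18504 + 346) = √18850 = 5*√754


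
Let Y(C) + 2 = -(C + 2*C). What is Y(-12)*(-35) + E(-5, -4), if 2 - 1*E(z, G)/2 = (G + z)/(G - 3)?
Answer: -8320/7 ≈ -1188.6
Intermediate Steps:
Y(C) = -2 - 3*C (Y(C) = -2 - (C + 2*C) = -2 - 3*C)
E(z, G) = 4 - 2*(G + z)/(-3 + G) (E(z, G) = 4 - 2*(G + z)/(G - 3) = 4 - 2*(G + z)/(-3 + G))
Y(-12)*(-35) + E(-5, -4) = (-2 - 3*(-12))*(-35) + 2*(-6 - 4 - 1*(-5))/(-3 - 4) = (-2 + 36)*(-35) + 2*(-6 - 4 + 5)/(-7) = 34*(-35) + 2*(-⅐)*(-5) = -1190 + 10/7 = -8320/7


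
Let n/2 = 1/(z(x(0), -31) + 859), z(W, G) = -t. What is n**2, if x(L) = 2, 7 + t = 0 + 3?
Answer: 4/744769 ≈ 5.3708e-6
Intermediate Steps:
t = -4 (t = -7 + (0 + 3) = -7 + 3 = -4)
z(W, G) = 4 (z(W, G) = -1*(-4) = 4)
n = 2/863 (n = 2/(4 + 859) = 2/863 ≈ 0.0023175)
n**2 = (2/863)**2 = 4/744769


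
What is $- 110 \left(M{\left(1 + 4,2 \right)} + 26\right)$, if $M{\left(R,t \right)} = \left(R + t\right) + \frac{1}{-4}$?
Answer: $- \frac{7205}{2} \approx -3602.5$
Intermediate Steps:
$M{\left(R,t \right)} = - \frac{1}{4} + R + t$ ($M{\left(R,t \right)} = \left(R + t\right) - \frac{1}{4} = - \frac{1}{4} + R + t$)
$- 110 \left(M{\left(1 + 4,2 \right)} + 26\right) = - 110 \left(\left(- \frac{1}{4} + \left(1 + 4\right) + 2\right) + 26\right) = - 110 \left(\left(- \frac{1}{4} + 5 + 2\right) + 26\right) = - 110 \left(\frac{27}{4} + 26\right) = \left(-110\right) \frac{131}{4} = - \frac{7205}{2}$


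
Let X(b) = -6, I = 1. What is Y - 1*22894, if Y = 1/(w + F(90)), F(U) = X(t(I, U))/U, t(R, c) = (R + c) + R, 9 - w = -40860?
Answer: -14034800381/613034 ≈ -22894.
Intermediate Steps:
w = 40869 (w = 9 - 1*(-40860) = 9 + 40860 = 40869)
t(R, c) = c + 2*R
F(U) = -6/U
Y = 15/613034 (Y = 1/(40869 - 6/90) = 1/(40869 - 6*1/90) = 1/(40869 - 1/15) = 1/(613034/15) = 15/613034 ≈ 2.4468e-5)
Y - 1*22894 = 15/613034 - 1*22894 = 15/613034 - 22894 = -14034800381/613034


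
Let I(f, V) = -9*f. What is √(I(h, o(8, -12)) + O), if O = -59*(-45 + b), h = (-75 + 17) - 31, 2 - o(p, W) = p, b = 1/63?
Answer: √1523683/21 ≈ 58.780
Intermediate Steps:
b = 1/63 ≈ 0.015873
o(p, W) = 2 - p
h = -89 (h = -58 - 31 = -89)
O = 167206/63 (O = -59*(-45 + 1/63) = -59*(-2834/63) = 167206/63 ≈ 2654.1)
√(I(h, o(8, -12)) + O) = √(-9*(-89) + 167206/63) = √(801 + 167206/63) = √(217669/63) = √1523683/21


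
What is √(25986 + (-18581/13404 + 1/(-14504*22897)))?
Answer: √164188146708273969609453930/79490049492 ≈ 161.20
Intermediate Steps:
√(25986 + (-18581/13404 + 1/(-14504*22897))) = √(25986 + (-18581*1/13404 - 1/14504*1/22897)) = √(25986 + (-18581/13404 - 1/332098088)) = √(25986 - 1542678646633/1112860692888) = √(28917255286740935/1112860692888) = √164188146708273969609453930/79490049492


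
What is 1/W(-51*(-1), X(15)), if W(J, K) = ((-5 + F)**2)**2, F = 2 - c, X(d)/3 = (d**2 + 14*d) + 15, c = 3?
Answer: 1/1296 ≈ 0.00077160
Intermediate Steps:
X(d) = 45 + 3*d**2 + 42*d (X(d) = 3*((d**2 + 14*d) + 15) = 3*(15 + d**2 + 14*d) = 45 + 3*d**2 + 42*d)
F = -1 (F = 2 - 1*3 = 2 - 3 = -1)
W(J, K) = 1296 (W(J, K) = ((-5 - 1)**2)**2 = ((-6)**2)**2 = 36**2 = 1296)
1/W(-51*(-1), X(15)) = 1/1296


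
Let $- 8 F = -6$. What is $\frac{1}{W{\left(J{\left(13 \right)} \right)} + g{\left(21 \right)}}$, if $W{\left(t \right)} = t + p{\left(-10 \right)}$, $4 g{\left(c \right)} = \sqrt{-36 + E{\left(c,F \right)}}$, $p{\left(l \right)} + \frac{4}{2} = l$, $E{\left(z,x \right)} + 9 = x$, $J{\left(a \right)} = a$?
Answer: $\frac{64}{241} - \frac{8 i \sqrt{177}}{241} \approx 0.26556 - 0.44163 i$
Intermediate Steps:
$F = \frac{3}{4}$ ($F = \left(- \frac{1}{8}\right) \left(-6\right) = \frac{3}{4} \approx 0.75$)
$E{\left(z,x \right)} = -9 + x$
$p{\left(l \right)} = -2 + l$
$g{\left(c \right)} = \frac{i \sqrt{177}}{8}$ ($g{\left(c \right)} = \frac{\sqrt{-36 + \left(-9 + \frac{3}{4}\right)}}{4} = \frac{\sqrt{-36 - \frac{33}{4}}}{4} = \frac{\sqrt{- \frac{177}{4}}}{4} = \frac{\frac{1}{2} i \sqrt{177}}{4} = \frac{i \sqrt{177}}{8}$)
$W{\left(t \right)} = -12 + t$ ($W{\left(t \right)} = t - 12 = -12 + t$)
$\frac{1}{W{\left(J{\left(13 \right)} \right)} + g{\left(21 \right)}} = \frac{1}{\left(-12 + 13\right) + \frac{i \sqrt{177}}{8}} = \frac{1}{1 + \frac{i \sqrt{177}}{8}}$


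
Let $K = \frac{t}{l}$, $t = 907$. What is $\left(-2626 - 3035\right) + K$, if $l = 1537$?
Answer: $- \frac{8700050}{1537} \approx -5660.4$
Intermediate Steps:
$K = \frac{907}{1537} \approx 0.59011$
$\left(-2626 - 3035\right) + K = \left(-2626 - 3035\right) + \frac{907}{1537} = -5661 + \frac{907}{1537} = - \frac{8700050}{1537}$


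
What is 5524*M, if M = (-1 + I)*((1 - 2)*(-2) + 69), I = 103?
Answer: 40004808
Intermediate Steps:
M = 7242 (M = (-1 + 103)*((1 - 2)*(-2) + 69) = 102*(-1*(-2) + 69) = 102*(2 + 69) = 102*71 = 7242)
5524*M = 5524*7242 = 40004808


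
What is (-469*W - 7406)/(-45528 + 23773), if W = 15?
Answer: 14441/21755 ≈ 0.66380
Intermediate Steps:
(-469*W - 7406)/(-45528 + 23773) = (-469*15 - 7406)/(-45528 + 23773) = (-7035 - 7406)/(-21755) = -14441*(-1/21755) = 14441/21755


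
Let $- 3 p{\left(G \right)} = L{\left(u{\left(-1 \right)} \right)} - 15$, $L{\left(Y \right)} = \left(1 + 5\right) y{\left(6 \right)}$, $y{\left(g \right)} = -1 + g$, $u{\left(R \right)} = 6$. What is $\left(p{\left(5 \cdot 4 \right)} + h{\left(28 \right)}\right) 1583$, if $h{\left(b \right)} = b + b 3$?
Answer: $169381$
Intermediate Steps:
$L{\left(Y \right)} = 30$ ($L{\left(Y \right)} = \left(1 + 5\right) \left(-1 + 6\right) = 6 \cdot 5 = 30$)
$h{\left(b \right)} = 4 b$ ($h{\left(b \right)} = b + 3 b = 4 b$)
$p{\left(G \right)} = -5$ ($p{\left(G \right)} = - \frac{30 - 15}{3} = \left(- \frac{1}{3}\right) 15 = -5$)
$\left(p{\left(5 \cdot 4 \right)} + h{\left(28 \right)}\right) 1583 = \left(-5 + 4 \cdot 28\right) 1583 = \left(-5 + 112\right) 1583 = 107 \cdot 1583 = 169381$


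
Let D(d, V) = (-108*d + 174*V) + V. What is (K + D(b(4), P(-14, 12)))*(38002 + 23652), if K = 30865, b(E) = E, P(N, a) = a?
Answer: 2005789582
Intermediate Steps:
D(d, V) = -108*d + 175*V
(K + D(b(4), P(-14, 12)))*(38002 + 23652) = (30865 + (-108*4 + 175*12))*(38002 + 23652) = (30865 + (-432 + 2100))*61654 = (30865 + 1668)*61654 = 32533*61654 = 2005789582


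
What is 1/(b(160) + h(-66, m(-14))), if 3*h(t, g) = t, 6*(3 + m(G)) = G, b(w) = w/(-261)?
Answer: -261/5902 ≈ -0.044222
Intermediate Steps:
b(w) = -w/261 (b(w) = w*(-1/261) = -w/261)
m(G) = -3 + G/6
h(t, g) = t/3
1/(b(160) + h(-66, m(-14))) = 1/(-1/261*160 + (1/3)*(-66)) = 1/(-160/261 - 22) = 1/(-5902/261) = -261/5902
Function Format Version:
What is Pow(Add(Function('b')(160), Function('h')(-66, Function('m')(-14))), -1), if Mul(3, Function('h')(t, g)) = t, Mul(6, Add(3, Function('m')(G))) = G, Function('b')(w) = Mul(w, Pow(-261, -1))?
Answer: Rational(-261, 5902) ≈ -0.044222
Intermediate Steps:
Function('b')(w) = Mul(Rational(-1, 261), w) (Function('b')(w) = Mul(w, Rational(-1, 261)) = Mul(Rational(-1, 261), w))
Function('m')(G) = Add(-3, Mul(Rational(1, 6), G))
Function('h')(t, g) = Mul(Rational(1, 3), t)
Pow(Add(Function('b')(160), Function('h')(-66, Function('m')(-14))), -1) = Pow(Add(Mul(Rational(-1, 261), 160), Mul(Rational(1, 3), -66)), -1) = Pow(Add(Rational(-160, 261), -22), -1) = Pow(Rational(-5902, 261), -1) = Rational(-261, 5902)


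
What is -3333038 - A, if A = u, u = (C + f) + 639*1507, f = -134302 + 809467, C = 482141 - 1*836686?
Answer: -4616631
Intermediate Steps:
C = -354545 (C = 482141 - 836686 = -354545)
f = 675165
u = 1283593 (u = (-354545 + 675165) + 639*1507 = 320620 + 962973 = 1283593)
A = 1283593
-3333038 - A = -3333038 - 1*1283593 = -3333038 - 1283593 = -4616631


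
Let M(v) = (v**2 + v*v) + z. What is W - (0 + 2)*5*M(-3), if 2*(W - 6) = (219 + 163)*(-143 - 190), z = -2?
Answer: -63757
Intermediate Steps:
M(v) = -2 + 2*v**2 (M(v) = (v**2 + v*v) - 2 = (v**2 + v**2) - 2 = 2*v**2 - 2 = -2 + 2*v**2)
W = -63597 (W = 6 + ((219 + 163)*(-143 - 190))/2 = 6 + (382*(-333))/2 = 6 + (1/2)*(-127206) = 6 - 63603 = -63597)
W - (0 + 2)*5*M(-3) = -63597 - (0 + 2)*5*(-2 + 2*(-3)**2) = -63597 - 2*5*(-2 + 2*9) = -63597 - 10*(-2 + 18) = -63597 - 10*16 = -63597 - 1*160 = -63597 - 160 = -63757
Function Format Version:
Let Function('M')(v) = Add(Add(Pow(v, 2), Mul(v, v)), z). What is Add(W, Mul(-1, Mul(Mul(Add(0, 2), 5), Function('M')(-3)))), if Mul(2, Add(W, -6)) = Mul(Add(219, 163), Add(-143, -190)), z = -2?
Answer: -63757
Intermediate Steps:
Function('M')(v) = Add(-2, Mul(2, Pow(v, 2))) (Function('M')(v) = Add(Add(Pow(v, 2), Mul(v, v)), -2) = Add(Add(Pow(v, 2), Pow(v, 2)), -2) = Add(Mul(2, Pow(v, 2)), -2) = Add(-2, Mul(2, Pow(v, 2))))
W = -63597 (W = Add(6, Mul(Rational(1, 2), Mul(Add(219, 163), Add(-143, -190)))) = Add(6, Mul(Rational(1, 2), Mul(382, -333))) = Add(6, Mul(Rational(1, 2), -127206)) = Add(6, -63603) = -63597)
Add(W, Mul(-1, Mul(Mul(Add(0, 2), 5), Function('M')(-3)))) = Add(-63597, Mul(-1, Mul(Mul(Add(0, 2), 5), Add(-2, Mul(2, Pow(-3, 2)))))) = Add(-63597, Mul(-1, Mul(Mul(2, 5), Add(-2, Mul(2, 9))))) = Add(-63597, Mul(-1, Mul(10, Add(-2, 18)))) = Add(-63597, Mul(-1, Mul(10, 16))) = Add(-63597, Mul(-1, 160)) = Add(-63597, -160) = -63757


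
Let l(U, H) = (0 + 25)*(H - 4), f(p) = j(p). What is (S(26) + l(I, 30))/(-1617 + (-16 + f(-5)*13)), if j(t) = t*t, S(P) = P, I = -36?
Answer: -169/327 ≈ -0.51682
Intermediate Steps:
j(t) = t²
f(p) = p²
l(U, H) = -100 + 25*H (l(U, H) = 25*(-4 + H) = -100 + 25*H)
(S(26) + l(I, 30))/(-1617 + (-16 + f(-5)*13)) = (26 + (-100 + 25*30))/(-1617 + (-16 + (-5)²*13)) = (26 + (-100 + 750))/(-1617 + (-16 + 25*13)) = (26 + 650)/(-1617 + (-16 + 325)) = 676/(-1617 + 309) = 676/(-1308) = 676*(-1/1308) = -169/327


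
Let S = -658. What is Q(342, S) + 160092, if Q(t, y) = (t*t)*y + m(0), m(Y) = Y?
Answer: -76802220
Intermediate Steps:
Q(t, y) = y*t**2 (Q(t, y) = (t*t)*y + 0 = t**2*y + 0 = y*t**2 + 0 = y*t**2)
Q(342, S) + 160092 = -658*342**2 + 160092 = -658*116964 + 160092 = -76962312 + 160092 = -76802220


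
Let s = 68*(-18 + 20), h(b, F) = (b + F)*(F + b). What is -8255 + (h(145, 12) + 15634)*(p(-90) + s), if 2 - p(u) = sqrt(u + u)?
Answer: 5550799 - 241698*I*sqrt(5) ≈ 5.5508e+6 - 5.4045e+5*I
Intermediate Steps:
h(b, F) = (F + b)**2 (h(b, F) = (F + b)*(F + b) = (F + b)**2)
s = 136 (s = 68*2 = 136)
p(u) = 2 - sqrt(2)*sqrt(u) (p(u) = 2 - sqrt(u + u) = 2 - sqrt(2*u) = 2 - sqrt(2)*sqrt(u))
-8255 + (h(145, 12) + 15634)*(p(-90) + s) = -8255 + ((12 + 145)**2 + 15634)*((2 - sqrt(2)*sqrt(-90)) + 136) = -8255 + (157**2 + 15634)*((2 - sqrt(2)*3*I*sqrt(10)) + 136) = -8255 + (24649 + 15634)*((2 - 6*I*sqrt(5)) + 136) = -8255 + 40283*(138 - 6*I*sqrt(5)) = -8255 + (5559054 - 241698*I*sqrt(5)) = 5550799 - 241698*I*sqrt(5)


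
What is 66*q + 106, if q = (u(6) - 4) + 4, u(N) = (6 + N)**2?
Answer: 9610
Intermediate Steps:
q = 144 (q = ((6 + 6)**2 - 4) + 4 = (12**2 - 4) + 4 = (144 - 4) + 4 = 140 + 4 = 144)
66*q + 106 = 66*144 + 106 = 9504 + 106 = 9610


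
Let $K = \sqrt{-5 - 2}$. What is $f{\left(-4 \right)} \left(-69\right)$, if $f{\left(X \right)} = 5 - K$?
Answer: $-345 + 69 i \sqrt{7} \approx -345.0 + 182.56 i$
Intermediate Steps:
$K = i \sqrt{7}$ ($K = \sqrt{-7} = i \sqrt{7} \approx 2.6458 i$)
$f{\left(X \right)} = 5 - i \sqrt{7}$
$f{\left(-4 \right)} \left(-69\right) = \left(5 - i \sqrt{7}\right) \left(-69\right) = -345 + 69 i \sqrt{7}$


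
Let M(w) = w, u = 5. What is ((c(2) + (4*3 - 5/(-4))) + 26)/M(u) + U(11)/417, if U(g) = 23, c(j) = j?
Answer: 13853/1668 ≈ 8.3052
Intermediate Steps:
((c(2) + (4*3 - 5/(-4))) + 26)/M(u) + U(11)/417 = ((2 + (4*3 - 5/(-4))) + 26)/5 + 23/417 = ((2 + (12 - 5*(-¼))) + 26)*(⅕) + 23*(1/417) = ((2 + (12 + 5/4)) + 26)*(⅕) + 23/417 = ((2 + 53/4) + 26)*(⅕) + 23/417 = (61/4 + 26)*(⅕) + 23/417 = (165/4)*(⅕) + 23/417 = 33/4 + 23/417 = 13853/1668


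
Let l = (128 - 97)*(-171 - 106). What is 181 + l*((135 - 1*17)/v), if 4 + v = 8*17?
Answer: -494687/66 ≈ -7495.3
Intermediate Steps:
v = 132 (v = -4 + 8*17 = -4 + 136 = 132)
l = -8587 (l = 31*(-277) = -8587)
181 + l*((135 - 1*17)/v) = 181 - 8587*(135 - 1*17)/132 = 181 - 8587*(135 - 17)/132 = 181 - 1013266/132 = 181 - 8587*59/66 = 181 - 506633/66 = -494687/66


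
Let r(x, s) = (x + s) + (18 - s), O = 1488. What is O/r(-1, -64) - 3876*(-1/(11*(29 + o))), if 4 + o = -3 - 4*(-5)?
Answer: 125558/1309 ≈ 95.919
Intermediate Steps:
o = 13 (o = -4 + (-3 - 4*(-5)) = -4 + (-3 + 20) = -4 + 17 = 13)
r(x, s) = 18 + x (r(x, s) = (s + x) + (18 - s) = 18 + x)
O/r(-1, -64) - 3876*(-1/(11*(29 + o))) = 1488/(18 - 1) - 3876*(-1/(11*(29 + 13))) = 1488/17 - 3876/(42*(-11)) = 1488*(1/17) - 3876/(-462) = 1488/17 - 3876*(-1/462) = 1488/17 + 646/77 = 125558/1309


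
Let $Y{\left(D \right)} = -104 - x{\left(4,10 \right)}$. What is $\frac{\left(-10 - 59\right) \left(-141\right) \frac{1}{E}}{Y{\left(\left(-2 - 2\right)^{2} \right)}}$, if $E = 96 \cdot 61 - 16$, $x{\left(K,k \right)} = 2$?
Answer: $- \frac{9729}{619040} \approx -0.015716$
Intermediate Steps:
$E = 5840$ ($E = 5856 - 16 = 5840$)
$Y{\left(D \right)} = -106$ ($Y{\left(D \right)} = -104 - 2 = -106$)
$\frac{\left(-10 - 59\right) \left(-141\right) \frac{1}{E}}{Y{\left(\left(-2 - 2\right)^{2} \right)}} = \frac{\left(-10 - 59\right) \left(-141\right) \frac{1}{5840}}{-106} = \left(-69\right) \left(-141\right) \frac{1}{5840} \left(- \frac{1}{106}\right) = 9729 \cdot \frac{1}{5840} \left(- \frac{1}{106}\right) = \frac{9729}{5840} \left(- \frac{1}{106}\right) = - \frac{9729}{619040}$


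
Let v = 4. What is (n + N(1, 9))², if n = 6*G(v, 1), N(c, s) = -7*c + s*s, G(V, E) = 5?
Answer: 10816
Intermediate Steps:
N(c, s) = s² - 7*c (N(c, s) = -7*c + s² = s² - 7*c)
n = 30 (n = 6*5 = 30)
(n + N(1, 9))² = (30 + (9² - 7*1))² = (30 + (81 - 7))² = (30 + 74)² = 104² = 10816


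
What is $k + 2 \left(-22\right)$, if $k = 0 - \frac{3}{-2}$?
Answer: $- \frac{85}{2} \approx -42.5$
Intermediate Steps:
$k = \frac{3}{2}$ ($k = 0 - 3 \left(- \frac{1}{2}\right) = 0 - - \frac{3}{2} = 0 + \frac{3}{2} = \frac{3}{2} \approx 1.5$)
$k + 2 \left(-22\right) = \frac{3}{2} + 2 \left(-22\right) = \frac{3}{2} - 44 = - \frac{85}{2}$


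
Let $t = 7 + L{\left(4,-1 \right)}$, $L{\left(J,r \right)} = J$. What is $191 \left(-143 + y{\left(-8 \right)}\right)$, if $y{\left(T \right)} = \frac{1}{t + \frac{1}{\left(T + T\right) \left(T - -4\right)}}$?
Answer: $- \frac{19243441}{705} \approx -27296.0$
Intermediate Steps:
$t = 11$ ($t = 7 + 4 = 11$)
$y{\left(T \right)} = \frac{1}{11 + \frac{1}{2 T \left(4 + T\right)}}$ ($y{\left(T \right)} = \frac{1}{11 + \frac{1}{\left(T + T\right) \left(T - -4\right)}} = \frac{1}{11 + \frac{1}{2 T \left(T + 4\right)}} = \frac{1}{11 + \frac{1}{2 T \left(4 + T\right)}}$)
$191 \left(-143 + y{\left(-8 \right)}\right) = 191 \left(-143 + 2 \left(-8\right) \frac{1}{1 + 22 \left(-8\right)^{2} + 88 \left(-8\right)} \left(4 - 8\right)\right) = 191 \left(-143 + 2 \left(-8\right) \frac{1}{1 + 22 \cdot 64 - 704} \left(-4\right)\right) = 191 \left(-143 + 2 \left(-8\right) \frac{1}{1 + 1408 - 704} \left(-4\right)\right) = 191 \left(-143 + 2 \left(-8\right) \frac{1}{705} \left(-4\right)\right) = 191 \left(-143 + \frac{64}{705}\right) = 191 \left(- \frac{100751}{705}\right) = - \frac{19243441}{705}$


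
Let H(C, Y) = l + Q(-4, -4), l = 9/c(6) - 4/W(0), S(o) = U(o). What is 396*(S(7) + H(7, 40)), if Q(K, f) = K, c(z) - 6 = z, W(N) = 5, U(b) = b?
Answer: 5841/5 ≈ 1168.2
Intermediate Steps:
c(z) = 6 + z
S(o) = o
l = -1/20 (l = 9/(6 + 6) - 4/5 = 9/12 - 4*⅕ = 9*(1/12) - ⅘ = ¾ - ⅘ = -1/20 ≈ -0.050000)
H(C, Y) = -81/20 (H(C, Y) = -1/20 - 4 = -81/20)
396*(S(7) + H(7, 40)) = 396*(7 - 81/20) = 396*(59/20) = 5841/5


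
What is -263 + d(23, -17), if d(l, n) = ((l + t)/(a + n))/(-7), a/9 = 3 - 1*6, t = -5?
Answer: -40493/154 ≈ -262.94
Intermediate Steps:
a = -27 (a = 9*(3 - 1*6) = 9*(3 - 6) = 9*(-3) = -27)
d(l, n) = -(-5 + l)/(7*(-27 + n)) (d(l, n) = ((l - 5)/(-27 + n))/(-7) = ((-5 + l)/(-27 + n))*(-1/7) = -(-5 + l)/(7*(-27 + n)))
-263 + d(23, -17) = -263 + (5 - 1*23)/(7*(-27 - 17)) = -263 + (1/7)*(5 - 23)/(-44) = -263 + (1/7)*(-1/44)*(-18) = -263 + 9/154 = -40493/154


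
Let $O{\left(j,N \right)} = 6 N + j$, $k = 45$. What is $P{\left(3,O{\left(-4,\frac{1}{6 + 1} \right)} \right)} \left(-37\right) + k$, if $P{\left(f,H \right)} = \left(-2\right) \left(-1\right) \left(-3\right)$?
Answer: $267$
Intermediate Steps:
$O{\left(j,N \right)} = j + 6 N$
$P{\left(f,H \right)} = -6$ ($P{\left(f,H \right)} = 2 \left(-3\right) = -6$)
$P{\left(3,O{\left(-4,\frac{1}{6 + 1} \right)} \right)} \left(-37\right) + k = \left(-6\right) \left(-37\right) + 45 = 222 + 45 = 267$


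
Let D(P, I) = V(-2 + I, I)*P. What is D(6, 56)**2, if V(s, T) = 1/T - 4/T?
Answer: 81/784 ≈ 0.10332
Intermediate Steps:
V(s, T) = -3/T (V(s, T) = 1/T - 4/T = -3/T)
D(P, I) = -3*P/I (D(P, I) = (-3/I)*P = -3*P/I)
D(6, 56)**2 = (-3*6/56)**2 = (-3*6*1/56)**2 = (-9/28)**2 = 81/784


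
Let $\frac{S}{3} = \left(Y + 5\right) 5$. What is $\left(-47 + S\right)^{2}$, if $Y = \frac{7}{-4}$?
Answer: $\frac{49}{16} \approx 3.0625$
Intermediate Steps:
$Y = - \frac{7}{4}$ ($Y = 7 \left(- \frac{1}{4}\right) = - \frac{7}{4} \approx -1.75$)
$S = \frac{195}{4}$ ($S = 3 \left(- \frac{7}{4} + 5\right) 5 = 3 \cdot \frac{13}{4} \cdot 5 = 3 \cdot \frac{65}{4} = \frac{195}{4} \approx 48.75$)
$\left(-47 + S\right)^{2} = \left(-47 + \frac{195}{4}\right)^{2} = \left(\frac{7}{4}\right)^{2} = \frac{49}{16}$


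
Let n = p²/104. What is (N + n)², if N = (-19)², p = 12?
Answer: 22193521/169 ≈ 1.3132e+5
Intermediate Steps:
n = 18/13 (n = 12²/104 = 144*(1/104) = 18/13 ≈ 1.3846)
N = 361
(N + n)² = (361 + 18/13)² = (4711/13)² = 22193521/169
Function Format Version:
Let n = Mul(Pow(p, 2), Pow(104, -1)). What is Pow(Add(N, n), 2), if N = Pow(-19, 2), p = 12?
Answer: Rational(22193521, 169) ≈ 1.3132e+5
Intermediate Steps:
n = Rational(18, 13) (n = Mul(Pow(12, 2), Pow(104, -1)) = Mul(144, Rational(1, 104)) = Rational(18, 13) ≈ 1.3846)
N = 361
Pow(Add(N, n), 2) = Pow(Add(361, Rational(18, 13)), 2) = Pow(Rational(4711, 13), 2) = Rational(22193521, 169)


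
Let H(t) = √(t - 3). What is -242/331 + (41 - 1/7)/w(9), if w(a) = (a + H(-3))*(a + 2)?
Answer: 2*(-847*√6 + 3320*I)/(2317*(√6 - 9*I)) ≈ -0.34688 - 0.10458*I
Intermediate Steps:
H(t) = √(-3 + t)
w(a) = (2 + a)*(a + I*√6) (w(a) = (a + √(-3 - 3))*(a + 2) = (a + √(-6))*(2 + a) = (a + I*√6)*(2 + a) = (2 + a)*(a + I*√6))
-242/331 + (41 - 1/7)/w(9) = -242/331 + (41 - 1/7)/(9² + 2*9 + 2*I*√6 + I*9*√6) = -242*1/331 + (41 - 1*⅐)/(81 + 18 + 2*I*√6 + 9*I*√6) = -242/331 + (41 - ⅐)/(99 + 11*I*√6) = -242/331 + 286/(7*(99 + 11*I*√6))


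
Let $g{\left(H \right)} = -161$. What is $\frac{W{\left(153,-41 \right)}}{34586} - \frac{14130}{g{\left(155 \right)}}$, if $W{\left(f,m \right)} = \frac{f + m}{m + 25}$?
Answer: $\frac{488699053}{5568346} \approx 87.764$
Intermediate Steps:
$W{\left(f,m \right)} = \frac{f + m}{25 + m}$
$\frac{W{\left(153,-41 \right)}}{34586} - \frac{14130}{g{\left(155 \right)}} = \frac{\frac{1}{25 - 41} \left(153 - 41\right)}{34586} - \frac{14130}{-161} = \frac{1}{-16} \cdot 112 \cdot \frac{1}{34586} - - \frac{14130}{161} = \left(- \frac{1}{16}\right) 112 \cdot \frac{1}{34586} + \frac{14130}{161} = \left(-7\right) \frac{1}{34586} + \frac{14130}{161} = - \frac{7}{34586} + \frac{14130}{161} = \frac{488699053}{5568346}$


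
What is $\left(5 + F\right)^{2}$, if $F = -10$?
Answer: $25$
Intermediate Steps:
$\left(5 + F\right)^{2} = \left(5 - 10\right)^{2} = \left(-5\right)^{2} = 25$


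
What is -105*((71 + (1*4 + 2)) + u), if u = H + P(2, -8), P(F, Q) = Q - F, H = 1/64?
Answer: -450345/64 ≈ -7036.6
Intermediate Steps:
H = 1/64 ≈ 0.015625
u = -639/64 (u = 1/64 + (-8 - 1*2) = 1/64 + (-8 - 2) = 1/64 - 10 = -639/64 ≈ -9.9844)
-105*((71 + (1*4 + 2)) + u) = -105*((71 + (1*4 + 2)) - 639/64) = -105*((71 + (4 + 2)) - 639/64) = -105*((71 + 6) - 639/64) = -105*(77 - 639/64) = -105*4289/64 = -450345/64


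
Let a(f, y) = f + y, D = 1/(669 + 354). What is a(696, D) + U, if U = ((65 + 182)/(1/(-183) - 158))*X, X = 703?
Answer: -11919417734/29580045 ≈ -402.95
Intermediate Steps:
D = 1/1023 ≈ 0.00097752
U = -31776303/28915 (U = ((65 + 182)/(1/(-183) - 158))*703 = (247/(-1/183 - 158))*703 = (247/(-28915/183))*703 = (247*(-183/28915))*703 = -45201/28915*703 = -31776303/28915 ≈ -1099.0)
a(696, D) + U = (696 + 1/1023) - 31776303/28915 = 712009/1023 - 31776303/28915 = -11919417734/29580045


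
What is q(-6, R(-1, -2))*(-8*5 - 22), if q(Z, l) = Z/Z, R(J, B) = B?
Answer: -62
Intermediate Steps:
q(Z, l) = 1
q(-6, R(-1, -2))*(-8*5 - 22) = 1*(-8*5 - 22) = 1*(-40 - 22) = 1*(-62) = -62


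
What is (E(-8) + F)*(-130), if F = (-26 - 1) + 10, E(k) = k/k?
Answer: 2080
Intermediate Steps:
E(k) = 1
F = -17 (F = -27 + 10 = -17)
(E(-8) + F)*(-130) = (1 - 17)*(-130) = -16*(-130) = 2080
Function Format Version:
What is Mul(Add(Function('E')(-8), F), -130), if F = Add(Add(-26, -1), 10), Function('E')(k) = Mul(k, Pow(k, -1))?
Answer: 2080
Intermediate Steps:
Function('E')(k) = 1
F = -17 (F = Add(-27, 10) = -17)
Mul(Add(Function('E')(-8), F), -130) = Mul(Add(1, -17), -130) = Mul(-16, -130) = 2080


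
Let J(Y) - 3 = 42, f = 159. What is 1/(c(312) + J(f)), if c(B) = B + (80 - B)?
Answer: 1/125 ≈ 0.0080000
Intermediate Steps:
c(B) = 80
J(Y) = 45 (J(Y) = 3 + 42 = 45)
1/(c(312) + J(f)) = 1/(80 + 45) = 1/125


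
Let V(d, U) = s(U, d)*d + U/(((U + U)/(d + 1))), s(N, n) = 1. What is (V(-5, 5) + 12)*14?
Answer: 70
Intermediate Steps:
V(d, U) = ½ + 3*d/2 (V(d, U) = 1*d + U/(((U + U)/(d + 1))) = d + U/(((2*U)/(1 + d))) = d + U/((2*U/(1 + d))) = d + ((1 + d)/(2*U))*U = d + (½ + d/2) = ½ + 3*d/2)
(V(-5, 5) + 12)*14 = ((½ + (3/2)*(-5)) + 12)*14 = ((½ - 15/2) + 12)*14 = (-7 + 12)*14 = 5*14 = 70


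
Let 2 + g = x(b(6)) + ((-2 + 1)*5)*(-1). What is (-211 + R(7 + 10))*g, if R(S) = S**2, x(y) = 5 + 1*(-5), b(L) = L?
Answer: 234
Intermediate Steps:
x(y) = 0 (x(y) = 5 - 5 = 0)
g = 3 (g = -2 + (0 + ((-2 + 1)*5)*(-1)) = -2 + (0 - 1*5*(-1)) = -2 + (0 - 5*(-1)) = -2 + (0 + 5) = -2 + 5 = 3)
(-211 + R(7 + 10))*g = (-211 + (7 + 10)**2)*3 = (-211 + 17**2)*3 = (-211 + 289)*3 = 78*3 = 234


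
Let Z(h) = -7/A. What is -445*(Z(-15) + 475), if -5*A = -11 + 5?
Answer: -1252675/6 ≈ -2.0878e+5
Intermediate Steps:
A = 6/5 (A = -(-11 + 5)/5 = -⅕*(-6) = 6/5 ≈ 1.2000)
Z(h) = -35/6 (Z(h) = -7/6/5 = -7*⅚ = -35/6)
-445*(Z(-15) + 475) = -445*(-35/6 + 475) = -445*2815/6 = -1252675/6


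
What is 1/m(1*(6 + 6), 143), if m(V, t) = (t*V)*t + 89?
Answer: 1/245477 ≈ 4.0737e-6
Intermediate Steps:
m(V, t) = 89 + V*t**2 (m(V, t) = (V*t)*t + 89 = V*t**2 + 89 = 89 + V*t**2)
1/m(1*(6 + 6), 143) = 1/(89 + (1*(6 + 6))*143**2) = 1/(89 + (1*12)*20449) = 1/(89 + 12*20449) = 1/(89 + 245388) = 1/245477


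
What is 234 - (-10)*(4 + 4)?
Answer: 314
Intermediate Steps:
234 - (-10)*(4 + 4) = 234 - (-10)*8 = 234 - 10*(-8) = 234 + 80 = 314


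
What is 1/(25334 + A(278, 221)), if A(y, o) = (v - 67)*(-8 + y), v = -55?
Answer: -1/7606 ≈ -0.00013148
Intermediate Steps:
A(y, o) = 976 - 122*y (A(y, o) = (-55 - 67)*(-8 + y) = -122*(-8 + y) = 976 - 122*y)
1/(25334 + A(278, 221)) = 1/(25334 + (976 - 122*278)) = 1/(25334 + (976 - 33916)) = 1/(25334 - 32940) = 1/(-7606) = -1/7606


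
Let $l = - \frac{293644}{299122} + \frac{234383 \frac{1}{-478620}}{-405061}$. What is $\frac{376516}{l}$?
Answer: $- \frac{10917245322360345190320}{28464389518328177} \approx -3.8354 \cdot 10^{5}$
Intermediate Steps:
$l = - \frac{28464389518328177}{28995435313135020}$ ($l = \left(-293644\right) \frac{1}{299122} + 234383 \left(- \frac{1}{478620}\right) \left(- \frac{1}{405061}\right) = - \frac{146822}{149561} - - \frac{234383}{193870295820} = - \frac{146822}{149561} + \frac{234383}{193870295820} = - \frac{28464389518328177}{28995435313135020} \approx -0.98169$)
$\frac{376516}{l} = \frac{376516}{- \frac{28464389518328177}{28995435313135020}} = 376516 \left(- \frac{28995435313135020}{28464389518328177}\right) = - \frac{10917245322360345190320}{28464389518328177}$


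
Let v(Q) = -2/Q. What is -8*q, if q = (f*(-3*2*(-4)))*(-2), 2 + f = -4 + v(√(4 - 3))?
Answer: -3072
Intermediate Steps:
f = -8 (f = -2 + (-4 - 2/√(4 - 3)) = -2 + (-4 - 2/(√1)) = -2 + (-4 - 2/1) = -2 + (-4 - 2*1) = -2 + (-4 - 2) = -2 - 6 = -8)
q = 384 (q = -8*(-3*2)*(-4)*(-2) = -(-48)*(-4)*(-2) = -8*24*(-2) = -192*(-2) = 384)
-8*q = -8*384 = -3072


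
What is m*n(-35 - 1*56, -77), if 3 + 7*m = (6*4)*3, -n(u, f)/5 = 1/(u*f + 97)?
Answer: -115/16576 ≈ -0.0069377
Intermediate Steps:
n(u, f) = -5/(97 + f*u) (n(u, f) = -5/(u*f + 97) = -5/(f*u + 97) = -5/(97 + f*u))
m = 69/7 (m = -3/7 + ((6*4)*3)/7 = -3/7 + (24*3)/7 = -3/7 + (⅐)*72 = -3/7 + 72/7 = 69/7 ≈ 9.8571)
m*n(-35 - 1*56, -77) = 69*(-5/(97 - 77*(-35 - 1*56)))/7 = 69*(-5/(97 - 77*(-35 - 56)))/7 = 69*(-5/(97 - 77*(-91)))/7 = 69*(-5/(97 + 7007))/7 = 69*(-5/7104)/7 = 69*(-5*1/7104)/7 = (69/7)*(-5/7104) = -115/16576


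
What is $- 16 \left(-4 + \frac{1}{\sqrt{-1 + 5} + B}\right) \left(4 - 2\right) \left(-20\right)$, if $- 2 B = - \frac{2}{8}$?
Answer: $- \frac{38400}{17} \approx -2258.8$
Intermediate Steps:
$B = \frac{1}{8}$ ($B = - \frac{\left(-2\right) \frac{1}{8}}{2} = \left(- \frac{1}{2}\right) \left(- \frac{1}{4}\right) = \frac{1}{8} \approx 0.125$)
$- 16 \left(-4 + \frac{1}{\sqrt{-1 + 5} + B}\right) \left(4 - 2\right) \left(-20\right) = - 16 \left(-4 + \frac{1}{\sqrt{-1 + 5} + \frac{1}{8}}\right) \left(4 - 2\right) \left(-20\right) = - 16 \left(-4 + \frac{1}{\sqrt{4} + \frac{1}{8}}\right) 2 \left(-20\right) = - 16 \left(-4 + \frac{1}{2 + \frac{1}{8}}\right) 2 \left(-20\right) = - 16 \left(-4 + \frac{1}{\frac{17}{8}}\right) 2 \left(-20\right) = - 16 \left(-4 + \frac{8}{17}\right) 2 \left(-20\right) = - 16 \left(\left(- \frac{60}{17}\right) 2\right) \left(-20\right) = \left(-16\right) \left(- \frac{120}{17}\right) \left(-20\right) = \frac{1920}{17} \left(-20\right) = - \frac{38400}{17}$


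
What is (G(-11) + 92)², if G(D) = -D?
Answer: 10609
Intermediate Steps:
(G(-11) + 92)² = (-1*(-11) + 92)² = (11 + 92)² = 103² = 10609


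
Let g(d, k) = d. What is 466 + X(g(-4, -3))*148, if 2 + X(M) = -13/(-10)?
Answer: 1812/5 ≈ 362.40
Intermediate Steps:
X(M) = -7/10 (X(M) = -2 - 13/(-10) = -2 - 13*(-⅒) = -2 + 13/10 = -7/10)
466 + X(g(-4, -3))*148 = 466 - 7/10*148 = 466 - 518/5 = 1812/5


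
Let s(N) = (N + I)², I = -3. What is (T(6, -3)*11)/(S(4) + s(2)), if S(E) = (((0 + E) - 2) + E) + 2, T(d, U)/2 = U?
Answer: -22/3 ≈ -7.3333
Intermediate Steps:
T(d, U) = 2*U
s(N) = (-3 + N)² (s(N) = (N - 3)² = (-3 + N)²)
S(E) = 2*E (S(E) = ((E - 2) + E) + 2 = ((-2 + E) + E) + 2 = (-2 + 2*E) + 2 = 2*E)
(T(6, -3)*11)/(S(4) + s(2)) = ((2*(-3))*11)/(2*4 + (-3 + 2)²) = (-6*11)/(8 + (-1)²) = -66/(8 + 1) = -66/9 = -66*⅑ = -22/3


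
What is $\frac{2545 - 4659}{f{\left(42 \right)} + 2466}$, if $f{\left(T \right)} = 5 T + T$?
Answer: $- \frac{7}{9} \approx -0.77778$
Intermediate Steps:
$f{\left(T \right)} = 6 T$
$\frac{2545 - 4659}{f{\left(42 \right)} + 2466} = \frac{2545 - 4659}{6 \cdot 42 + 2466} = - \frac{2114}{252 + 2466} = - \frac{2114}{2718} = \left(-2114\right) \frac{1}{2718} = - \frac{7}{9}$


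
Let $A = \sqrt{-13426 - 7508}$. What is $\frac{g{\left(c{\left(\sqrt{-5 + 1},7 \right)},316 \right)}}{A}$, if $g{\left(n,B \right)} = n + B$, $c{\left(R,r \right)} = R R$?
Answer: $- \frac{52 i \sqrt{2326}}{1163} \approx - 2.1564 i$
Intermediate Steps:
$c{\left(R,r \right)} = R^{2}$
$A = 3 i \sqrt{2326}$ ($A = \sqrt{-20934} = 3 i \sqrt{2326} \approx 144.69 i$)
$g{\left(n,B \right)} = B + n$
$\frac{g{\left(c{\left(\sqrt{-5 + 1},7 \right)},316 \right)}}{A} = \frac{316 + \left(\sqrt{-5 + 1}\right)^{2}}{3 i \sqrt{2326}} = \left(316 + \left(\sqrt{-4}\right)^{2}\right) \left(- \frac{i \sqrt{2326}}{6978}\right) = \left(316 + \left(2 i\right)^{2}\right) \left(- \frac{i \sqrt{2326}}{6978}\right) = \left(316 - 4\right) \left(- \frac{i \sqrt{2326}}{6978}\right) = 312 \left(- \frac{i \sqrt{2326}}{6978}\right) = - \frac{52 i \sqrt{2326}}{1163}$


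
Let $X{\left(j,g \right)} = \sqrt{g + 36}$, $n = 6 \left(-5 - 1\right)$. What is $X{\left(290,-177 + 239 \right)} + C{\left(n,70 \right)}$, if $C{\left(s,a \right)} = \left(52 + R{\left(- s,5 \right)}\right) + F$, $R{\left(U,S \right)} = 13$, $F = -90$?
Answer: $-25 + 7 \sqrt{2} \approx -15.101$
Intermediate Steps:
$n = -36$ ($n = 6 \left(-6\right) = -36$)
$X{\left(j,g \right)} = \sqrt{36 + g}$
$C{\left(s,a \right)} = -25$ ($C{\left(s,a \right)} = \left(52 + 13\right) - 90 = 65 - 90 = -25$)
$X{\left(290,-177 + 239 \right)} + C{\left(n,70 \right)} = \sqrt{36 + \left(-177 + 239\right)} - 25 = \sqrt{36 + 62} - 25 = \sqrt{98} - 25 = 7 \sqrt{2} - 25 = -25 + 7 \sqrt{2}$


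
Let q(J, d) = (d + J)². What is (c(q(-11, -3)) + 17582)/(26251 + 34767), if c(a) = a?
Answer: 8889/30509 ≈ 0.29136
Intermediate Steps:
q(J, d) = (J + d)²
(c(q(-11, -3)) + 17582)/(26251 + 34767) = ((-11 - 3)² + 17582)/(26251 + 34767) = ((-14)² + 17582)/61018 = (196 + 17582)*(1/61018) = 17778*(1/61018) = 8889/30509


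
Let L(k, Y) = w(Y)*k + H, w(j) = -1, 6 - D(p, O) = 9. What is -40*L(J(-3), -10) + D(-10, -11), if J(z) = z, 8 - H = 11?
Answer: -3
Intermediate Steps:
H = -3 (H = 8 - 1*11 = 8 - 11 = -3)
D(p, O) = -3 (D(p, O) = 6 - 1*9 = 6 - 9 = -3)
L(k, Y) = -3 - k (L(k, Y) = -k - 3 = -3 - k)
-40*L(J(-3), -10) + D(-10, -11) = -40*(-3 - 1*(-3)) - 3 = -40*(-3 + 3) - 3 = -40*0 - 3 = 0 - 3 = -3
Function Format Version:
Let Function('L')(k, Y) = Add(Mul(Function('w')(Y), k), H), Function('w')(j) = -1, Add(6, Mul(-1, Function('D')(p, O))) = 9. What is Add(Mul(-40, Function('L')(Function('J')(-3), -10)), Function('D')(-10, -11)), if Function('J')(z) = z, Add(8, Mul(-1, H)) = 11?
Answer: -3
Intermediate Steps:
H = -3 (H = Add(8, Mul(-1, 11)) = Add(8, -11) = -3)
Function('D')(p, O) = -3 (Function('D')(p, O) = Add(6, Mul(-1, 9)) = Add(6, -9) = -3)
Function('L')(k, Y) = Add(-3, Mul(-1, k)) (Function('L')(k, Y) = Add(Mul(-1, k), -3) = Add(-3, Mul(-1, k)))
Add(Mul(-40, Function('L')(Function('J')(-3), -10)), Function('D')(-10, -11)) = Add(Mul(-40, Add(-3, Mul(-1, -3))), -3) = Add(Mul(-40, Add(-3, 3)), -3) = Add(Mul(-40, 0), -3) = Add(0, -3) = -3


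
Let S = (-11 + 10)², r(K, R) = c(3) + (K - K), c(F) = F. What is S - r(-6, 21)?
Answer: -2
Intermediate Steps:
r(K, R) = 3 (r(K, R) = 3 + (K - K) = 3 + 0 = 3)
S = 1 (S = (-1)² = 1)
S - r(-6, 21) = 1 - 1*3 = 1 - 3 = -2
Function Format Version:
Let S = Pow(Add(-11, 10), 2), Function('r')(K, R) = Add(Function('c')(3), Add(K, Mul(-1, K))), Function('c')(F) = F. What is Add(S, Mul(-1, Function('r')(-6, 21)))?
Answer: -2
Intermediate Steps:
Function('r')(K, R) = 3 (Function('r')(K, R) = Add(3, Add(K, Mul(-1, K))) = Add(3, 0) = 3)
S = 1 (S = Pow(-1, 2) = 1)
Add(S, Mul(-1, Function('r')(-6, 21))) = Add(1, Mul(-1, 3)) = Add(1, -3) = -2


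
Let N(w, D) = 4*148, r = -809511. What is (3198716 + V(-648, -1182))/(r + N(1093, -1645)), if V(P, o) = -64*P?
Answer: -3240188/808919 ≈ -4.0056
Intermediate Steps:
N(w, D) = 592
(3198716 + V(-648, -1182))/(r + N(1093, -1645)) = (3198716 - 64*(-648))/(-809511 + 592) = (3198716 + 41472)/(-808919) = 3240188*(-1/808919) = -3240188/808919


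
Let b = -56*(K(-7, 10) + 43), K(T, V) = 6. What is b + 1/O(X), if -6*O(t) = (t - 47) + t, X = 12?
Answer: -63106/23 ≈ -2743.7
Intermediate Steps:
O(t) = 47/6 - t/3 (O(t) = -((t - 47) + t)/6 = -((-47 + t) + t)/6 = -(-47 + 2*t)/6 = 47/6 - t/3)
b = -2744 (b = -56*(6 + 43) = -56*49 = -1*2744 = -2744)
b + 1/O(X) = -2744 + 1/(47/6 - ⅓*12) = -2744 + 1/(47/6 - 4) = -2744 + 1/(23/6) = -2744 + 6/23 = -63106/23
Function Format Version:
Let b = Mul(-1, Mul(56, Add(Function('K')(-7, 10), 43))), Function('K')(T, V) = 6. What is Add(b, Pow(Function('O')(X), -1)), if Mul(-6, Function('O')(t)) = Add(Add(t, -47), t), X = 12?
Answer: Rational(-63106, 23) ≈ -2743.7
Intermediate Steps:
Function('O')(t) = Add(Rational(47, 6), Mul(Rational(-1, 3), t)) (Function('O')(t) = Mul(Rational(-1, 6), Add(Add(t, -47), t)) = Mul(Rational(-1, 6), Add(Add(-47, t), t)) = Mul(Rational(-1, 6), Add(-47, Mul(2, t))) = Add(Rational(47, 6), Mul(Rational(-1, 3), t)))
b = -2744 (b = Mul(-1, Mul(56, Add(6, 43))) = Mul(-1, Mul(56, 49)) = Mul(-1, 2744) = -2744)
Add(b, Pow(Function('O')(X), -1)) = Add(-2744, Pow(Add(Rational(47, 6), Mul(Rational(-1, 3), 12)), -1)) = Add(-2744, Pow(Add(Rational(47, 6), -4), -1)) = Add(-2744, Pow(Rational(23, 6), -1)) = Add(-2744, Rational(6, 23)) = Rational(-63106, 23)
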